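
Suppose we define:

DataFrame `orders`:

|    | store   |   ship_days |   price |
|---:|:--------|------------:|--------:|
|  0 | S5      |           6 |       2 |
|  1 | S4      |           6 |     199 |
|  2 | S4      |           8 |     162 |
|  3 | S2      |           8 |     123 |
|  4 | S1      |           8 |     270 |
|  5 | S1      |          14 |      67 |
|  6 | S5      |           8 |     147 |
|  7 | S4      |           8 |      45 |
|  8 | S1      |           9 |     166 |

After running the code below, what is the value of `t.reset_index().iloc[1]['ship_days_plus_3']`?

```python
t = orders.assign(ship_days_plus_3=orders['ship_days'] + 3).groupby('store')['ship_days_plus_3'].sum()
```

add column ship_days_plus_3 = orders['ship_days'] + 3:
  store  ship_days  price  ship_days_plus_3
0    S5          6      2                 9
1    S4          6    199                 9
2    S4          8    162                11
3    S2          8    123                11
4    S1          8    270                11
5    S1         14     67                17
6    S5          8    147                11
7    S4          8     45                11
8    S1          9    166                12
group by store, sum of ship_days_plus_3:
store
S1    40
S2    11
S4    31
S5    20
Name: ship_days_plus_3, dtype: int64
reset_index():
  store  ship_days_plus_3
0    S1                40
1    S2                11
2    S4                31
3    S5                20

11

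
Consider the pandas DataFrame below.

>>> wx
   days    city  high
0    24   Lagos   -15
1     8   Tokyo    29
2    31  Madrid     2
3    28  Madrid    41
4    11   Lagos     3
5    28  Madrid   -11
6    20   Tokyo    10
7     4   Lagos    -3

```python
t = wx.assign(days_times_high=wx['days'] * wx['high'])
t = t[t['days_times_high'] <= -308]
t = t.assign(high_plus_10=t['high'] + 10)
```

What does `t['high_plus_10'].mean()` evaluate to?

add column days_times_high = wx['days'] * wx['high']:
   days    city  high  days_times_high
0    24   Lagos   -15             -360
1     8   Tokyo    29              232
2    31  Madrid     2               62
3    28  Madrid    41             1148
4    11   Lagos     3               33
5    28  Madrid   -11             -308
6    20   Tokyo    10              200
7     4   Lagos    -3              -12
filter rows where days_times_high <= -308:
   days    city  high  days_times_high
0    24   Lagos   -15             -360
5    28  Madrid   -11             -308
add column high_plus_10 = t['high'] + 10:
   days    city  high  days_times_high  high_plus_10
0    24   Lagos   -15             -360            -5
5    28  Madrid   -11             -308            -1
Finally, mean of column 'high_plus_10' = -3.0.

-3.0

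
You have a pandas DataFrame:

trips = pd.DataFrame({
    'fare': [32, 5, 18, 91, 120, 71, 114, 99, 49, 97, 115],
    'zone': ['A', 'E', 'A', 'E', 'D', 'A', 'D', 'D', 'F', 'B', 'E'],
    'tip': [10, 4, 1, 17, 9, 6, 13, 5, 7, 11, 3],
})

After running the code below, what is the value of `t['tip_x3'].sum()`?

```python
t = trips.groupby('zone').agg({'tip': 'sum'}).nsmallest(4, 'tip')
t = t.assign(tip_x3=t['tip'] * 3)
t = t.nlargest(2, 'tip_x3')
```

123

group by zone, sum of tip:
      tip
zone     
A      17
B      11
D      27
E      24
F       7
take 4 rows with smallest tip:
      tip
zone     
F       7
B      11
A      17
E      24
add column tip_x3 = t['tip'] * 3:
      tip  tip_x3
zone             
F       7      21
B      11      33
A      17      51
E      24      72
take 2 rows with largest tip_x3:
      tip  tip_x3
zone             
E      24      72
A      17      51
So sum() = 123.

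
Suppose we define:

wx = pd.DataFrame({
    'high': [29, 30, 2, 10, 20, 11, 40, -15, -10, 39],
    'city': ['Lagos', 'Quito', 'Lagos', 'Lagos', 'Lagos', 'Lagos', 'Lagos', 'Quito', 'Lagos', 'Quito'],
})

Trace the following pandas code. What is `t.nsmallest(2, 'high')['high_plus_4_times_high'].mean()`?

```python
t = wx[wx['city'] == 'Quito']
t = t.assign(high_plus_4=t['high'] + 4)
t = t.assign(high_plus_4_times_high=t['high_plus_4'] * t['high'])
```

592.5

filter rows where city == 'Quito':
   high   city
1    30  Quito
7   -15  Quito
9    39  Quito
add column high_plus_4 = t['high'] + 4:
   high   city  high_plus_4
1    30  Quito           34
7   -15  Quito          -11
9    39  Quito           43
add column high_plus_4_times_high = t['high_plus_4'] * t['high']:
   high   city  high_plus_4  high_plus_4_times_high
1    30  Quito           34                    1020
7   -15  Quito          -11                     165
9    39  Quito           43                    1677
take 2 rows with smallest high:
   high   city  high_plus_4  high_plus_4_times_high
7   -15  Quito          -11                     165
1    30  Quito           34                    1020
The mean of column 'high_plus_4_times_high' is 592.5.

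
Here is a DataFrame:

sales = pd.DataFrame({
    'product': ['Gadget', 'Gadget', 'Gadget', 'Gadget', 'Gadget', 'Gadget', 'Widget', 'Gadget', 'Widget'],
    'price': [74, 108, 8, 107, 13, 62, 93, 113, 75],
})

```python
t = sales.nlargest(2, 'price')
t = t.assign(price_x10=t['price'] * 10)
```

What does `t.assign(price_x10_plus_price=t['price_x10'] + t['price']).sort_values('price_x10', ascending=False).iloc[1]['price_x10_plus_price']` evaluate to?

take 2 rows with largest price:
  product  price
7  Gadget    113
1  Gadget    108
add column price_x10 = t['price'] * 10:
  product  price  price_x10
7  Gadget    113       1130
1  Gadget    108       1080
add column price_x10_plus_price = t['price_x10'] + t['price']:
  product  price  price_x10  price_x10_plus_price
7  Gadget    113       1130                  1243
1  Gadget    108       1080                  1188
sort by price_x10 descending:
  product  price  price_x10  price_x10_plus_price
7  Gadget    113       1130                  1243
1  Gadget    108       1080                  1188
Then the value at position 1, column 'price_x10_plus_price': 1188

1188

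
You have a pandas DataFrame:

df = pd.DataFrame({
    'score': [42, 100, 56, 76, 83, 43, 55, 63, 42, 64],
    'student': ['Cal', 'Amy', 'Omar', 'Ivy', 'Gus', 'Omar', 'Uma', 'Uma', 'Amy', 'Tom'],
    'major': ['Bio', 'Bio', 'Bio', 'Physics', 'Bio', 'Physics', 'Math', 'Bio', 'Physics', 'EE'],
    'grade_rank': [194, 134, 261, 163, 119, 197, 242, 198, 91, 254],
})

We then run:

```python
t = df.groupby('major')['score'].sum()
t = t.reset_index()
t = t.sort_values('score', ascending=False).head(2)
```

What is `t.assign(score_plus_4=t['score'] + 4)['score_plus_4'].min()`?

165

group by major, sum of score:
major
Bio        344
EE          64
Math        55
Physics    161
Name: score, dtype: int64
reset_index():
     major  score
0      Bio    344
1       EE     64
2     Math     55
3  Physics    161
sort by score descending:
     major  score
0      Bio    344
3  Physics    161
1       EE     64
2     Math     55
take first 2 rows:
     major  score
0      Bio    344
3  Physics    161
add column score_plus_4 = t['score'] + 4:
     major  score  score_plus_4
0      Bio    344           348
3  Physics    161           165
So min() = 165.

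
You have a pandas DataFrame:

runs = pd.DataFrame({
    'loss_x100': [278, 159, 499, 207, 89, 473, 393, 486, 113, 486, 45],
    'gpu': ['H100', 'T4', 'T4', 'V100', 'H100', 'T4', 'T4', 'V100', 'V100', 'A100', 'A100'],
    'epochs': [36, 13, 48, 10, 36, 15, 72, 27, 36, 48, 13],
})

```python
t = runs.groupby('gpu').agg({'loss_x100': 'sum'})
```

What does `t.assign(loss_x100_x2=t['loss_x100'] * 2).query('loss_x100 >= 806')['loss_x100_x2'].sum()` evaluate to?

4660

group by gpu, sum of loss_x100:
      loss_x100
gpu            
A100        531
H100        367
T4         1524
V100        806
add column loss_x100_x2 = t['loss_x100'] * 2:
      loss_x100  loss_x100_x2
gpu                          
A100        531          1062
H100        367           734
T4         1524          3048
V100        806          1612
filter rows where loss_x100 >= 806:
      loss_x100  loss_x100_x2
gpu                          
T4         1524          3048
V100        806          1612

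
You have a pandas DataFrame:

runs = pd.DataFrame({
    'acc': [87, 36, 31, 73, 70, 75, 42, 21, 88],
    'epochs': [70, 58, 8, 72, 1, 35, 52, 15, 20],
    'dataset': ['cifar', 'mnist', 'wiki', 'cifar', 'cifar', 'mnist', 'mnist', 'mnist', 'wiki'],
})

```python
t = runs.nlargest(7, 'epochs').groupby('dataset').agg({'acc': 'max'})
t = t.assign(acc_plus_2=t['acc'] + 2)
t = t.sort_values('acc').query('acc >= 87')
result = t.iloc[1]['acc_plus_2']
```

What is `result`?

take 7 rows with largest epochs:
   acc  epochs dataset
3   73      72   cifar
0   87      70   cifar
1   36      58   mnist
6   42      52   mnist
5   75      35   mnist
8   88      20    wiki
7   21      15   mnist
group by dataset, max of acc:
         acc
dataset     
cifar     87
mnist     75
wiki      88
add column acc_plus_2 = t['acc'] + 2:
         acc  acc_plus_2
dataset                 
cifar     87          89
mnist     75          77
wiki      88          90
sort by acc:
         acc  acc_plus_2
dataset                 
mnist     75          77
cifar     87          89
wiki      88          90
filter rows where acc >= 87:
         acc  acc_plus_2
dataset                 
cifar     87          89
wiki      88          90
Hence 90.

90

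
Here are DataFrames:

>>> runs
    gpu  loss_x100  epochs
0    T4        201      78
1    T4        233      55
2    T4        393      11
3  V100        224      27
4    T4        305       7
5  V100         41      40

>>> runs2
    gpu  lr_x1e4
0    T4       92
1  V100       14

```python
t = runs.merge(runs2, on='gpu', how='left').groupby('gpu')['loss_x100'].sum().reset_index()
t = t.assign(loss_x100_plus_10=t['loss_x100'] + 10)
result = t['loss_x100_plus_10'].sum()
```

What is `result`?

merge on 'gpu' (how='left') → 6 rows:
    gpu  loss_x100  epochs  lr_x1e4
0    T4        201      78       92
1    T4        233      55       92
2    T4        393      11       92
3  V100        224      27       14
4    T4        305       7       92
5  V100         41      40       14
group by gpu, sum of loss_x100:
gpu
T4      1132
V100     265
Name: loss_x100, dtype: int64
reset_index():
    gpu  loss_x100
0    T4       1132
1  V100        265
add column loss_x100_plus_10 = t['loss_x100'] + 10:
    gpu  loss_x100  loss_x100_plus_10
0    T4       1132               1142
1  V100        265                275
Taking the sum of column 'loss_x100_plus_10' gives 1417.

1417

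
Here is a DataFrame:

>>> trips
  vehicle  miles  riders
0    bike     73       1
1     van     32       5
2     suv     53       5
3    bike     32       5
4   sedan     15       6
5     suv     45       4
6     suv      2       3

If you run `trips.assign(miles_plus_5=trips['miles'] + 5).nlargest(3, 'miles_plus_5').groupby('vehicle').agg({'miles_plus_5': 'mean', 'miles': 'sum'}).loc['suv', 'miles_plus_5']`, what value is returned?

add column miles_plus_5 = trips['miles'] + 5:
  vehicle  miles  riders  miles_plus_5
0    bike     73       1            78
1     van     32       5            37
2     suv     53       5            58
3    bike     32       5            37
4   sedan     15       6            20
5     suv     45       4            50
6     suv      2       3             7
take 3 rows with largest miles_plus_5:
  vehicle  miles  riders  miles_plus_5
0    bike     73       1            78
2     suv     53       5            58
5     suv     45       4            50
group by vehicle: mean(miles_plus_5), sum(miles):
         miles_plus_5  miles
vehicle                     
bike             78.0     73
suv              54.0     98
Taking the value at row 'suv', column 'miles_plus_5' gives 54.0.

54.0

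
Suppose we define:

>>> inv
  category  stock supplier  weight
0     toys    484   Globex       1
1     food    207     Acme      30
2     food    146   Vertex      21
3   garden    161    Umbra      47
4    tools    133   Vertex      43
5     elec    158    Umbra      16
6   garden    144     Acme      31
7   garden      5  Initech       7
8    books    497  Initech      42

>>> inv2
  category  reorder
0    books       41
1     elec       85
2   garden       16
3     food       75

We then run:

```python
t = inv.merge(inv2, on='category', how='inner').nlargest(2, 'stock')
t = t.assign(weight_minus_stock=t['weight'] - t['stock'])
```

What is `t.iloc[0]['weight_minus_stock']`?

-455

merge on 'category' (how='inner') → 7 rows:
  category  stock supplier  weight  reorder
0     food    207     Acme      30       75
1     food    146   Vertex      21       75
2   garden    161    Umbra      47       16
3     elec    158    Umbra      16       85
4   garden    144     Acme      31       16
5   garden      5  Initech       7       16
6    books    497  Initech      42       41
take 2 rows with largest stock:
  category  stock supplier  weight  reorder
6    books    497  Initech      42       41
0     food    207     Acme      30       75
add column weight_minus_stock = t['weight'] - t['stock']:
  category  stock supplier  weight  reorder  weight_minus_stock
6    books    497  Initech      42       41                -455
0     food    207     Acme      30       75                -177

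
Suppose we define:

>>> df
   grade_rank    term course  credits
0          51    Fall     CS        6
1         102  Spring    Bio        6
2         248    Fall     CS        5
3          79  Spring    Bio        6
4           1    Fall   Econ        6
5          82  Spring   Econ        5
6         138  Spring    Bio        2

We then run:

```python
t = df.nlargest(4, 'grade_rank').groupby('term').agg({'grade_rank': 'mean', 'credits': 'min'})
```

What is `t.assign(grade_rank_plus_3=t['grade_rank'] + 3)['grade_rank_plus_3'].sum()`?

361.333333333

take 4 rows with largest grade_rank:
   grade_rank    term course  credits
2         248    Fall     CS        5
6         138  Spring    Bio        2
1         102  Spring    Bio        6
5          82  Spring   Econ        5
group by term: mean(grade_rank), min(credits):
        grade_rank  credits
term                       
Fall    248.000000        5
Spring  107.333333        2
add column grade_rank_plus_3 = t['grade_rank'] + 3:
        grade_rank  credits  grade_rank_plus_3
term                                          
Fall    248.000000        5         251.000000
Spring  107.333333        2         110.333333
The sum of column 'grade_rank_plus_3' is 361.333333333.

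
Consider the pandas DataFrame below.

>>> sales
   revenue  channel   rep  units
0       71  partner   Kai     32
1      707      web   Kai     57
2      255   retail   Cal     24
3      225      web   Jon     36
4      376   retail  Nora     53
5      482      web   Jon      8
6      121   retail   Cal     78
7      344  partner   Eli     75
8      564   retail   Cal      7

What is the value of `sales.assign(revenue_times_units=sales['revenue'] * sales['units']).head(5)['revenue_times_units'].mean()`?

15343.8

add column revenue_times_units = sales['revenue'] * sales['units']:
   revenue  channel   rep  units  revenue_times_units
0       71  partner   Kai     32                 2272
1      707      web   Kai     57                40299
2      255   retail   Cal     24                 6120
3      225      web   Jon     36                 8100
4      376   retail  Nora     53                19928
5      482      web   Jon      8                 3856
6      121   retail   Cal     78                 9438
7      344  partner   Eli     75                25800
8      564   retail   Cal      7                 3948
take first 5 rows:
   revenue  channel   rep  units  revenue_times_units
0       71  partner   Kai     32                 2272
1      707      web   Kai     57                40299
2      255   retail   Cal     24                 6120
3      225      web   Jon     36                 8100
4      376   retail  Nora     53                19928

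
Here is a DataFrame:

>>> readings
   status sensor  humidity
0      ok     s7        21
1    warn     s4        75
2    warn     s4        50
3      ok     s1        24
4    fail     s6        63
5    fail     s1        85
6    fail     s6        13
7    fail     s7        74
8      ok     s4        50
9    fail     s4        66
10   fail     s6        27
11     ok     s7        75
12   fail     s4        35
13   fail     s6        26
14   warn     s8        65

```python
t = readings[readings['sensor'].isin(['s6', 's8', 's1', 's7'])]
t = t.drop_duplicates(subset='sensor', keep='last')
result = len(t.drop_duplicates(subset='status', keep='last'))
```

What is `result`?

filter rows where sensor in ['s6', 's8', 's1', 's7']:
   status sensor  humidity
0      ok     s7        21
3      ok     s1        24
4    fail     s6        63
5    fail     s1        85
6    fail     s6        13
7    fail     s7        74
10   fail     s6        27
11     ok     s7        75
13   fail     s6        26
14   warn     s8        65
drop duplicate sensor (keep=last):
   status sensor  humidity
5    fail     s1        85
11     ok     s7        75
13   fail     s6        26
14   warn     s8        65
drop duplicate status (keep=last):
   status sensor  humidity
11     ok     s7        75
13   fail     s6        26
14   warn     s8        65
The number of rows is 3.

3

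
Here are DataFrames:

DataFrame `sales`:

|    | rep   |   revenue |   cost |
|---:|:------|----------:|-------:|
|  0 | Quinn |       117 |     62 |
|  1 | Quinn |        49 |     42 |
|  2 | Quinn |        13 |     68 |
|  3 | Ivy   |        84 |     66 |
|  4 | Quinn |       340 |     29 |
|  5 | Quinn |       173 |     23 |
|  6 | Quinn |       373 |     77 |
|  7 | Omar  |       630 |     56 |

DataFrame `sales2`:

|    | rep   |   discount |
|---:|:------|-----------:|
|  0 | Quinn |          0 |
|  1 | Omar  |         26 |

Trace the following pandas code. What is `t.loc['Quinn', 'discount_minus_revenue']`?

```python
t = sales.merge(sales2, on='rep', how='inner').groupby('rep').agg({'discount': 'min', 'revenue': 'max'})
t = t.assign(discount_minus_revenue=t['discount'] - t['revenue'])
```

-373

merge on 'rep' (how='inner') → 7 rows:
     rep  revenue  cost  discount
0  Quinn      117    62         0
1  Quinn       49    42         0
2  Quinn       13    68         0
3  Quinn      340    29         0
4  Quinn      173    23         0
5  Quinn      373    77         0
6   Omar      630    56        26
group by rep: min(discount), max(revenue):
       discount  revenue
rep                     
Omar         26      630
Quinn         0      373
add column discount_minus_revenue = t['discount'] - t['revenue']:
       discount  revenue  discount_minus_revenue
rep                                             
Omar         26      630                    -604
Quinn         0      373                    -373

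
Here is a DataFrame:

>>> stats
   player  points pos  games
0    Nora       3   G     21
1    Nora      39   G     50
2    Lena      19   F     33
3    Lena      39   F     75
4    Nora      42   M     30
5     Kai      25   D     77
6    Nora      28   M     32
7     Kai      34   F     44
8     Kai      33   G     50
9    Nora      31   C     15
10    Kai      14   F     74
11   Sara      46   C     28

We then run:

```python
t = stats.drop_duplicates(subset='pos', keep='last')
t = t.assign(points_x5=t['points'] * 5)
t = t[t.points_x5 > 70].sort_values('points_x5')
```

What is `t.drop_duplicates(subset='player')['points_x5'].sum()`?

drop duplicate pos (keep=last):
   player  points pos  games
5     Kai      25   D     77
6    Nora      28   M     32
8     Kai      33   G     50
10    Kai      14   F     74
11   Sara      46   C     28
add column points_x5 = t['points'] * 5:
   player  points pos  games  points_x5
5     Kai      25   D     77        125
6    Nora      28   M     32        140
8     Kai      33   G     50        165
10    Kai      14   F     74         70
11   Sara      46   C     28        230
filter rows where points_x5 > 70:
   player  points pos  games  points_x5
5     Kai      25   D     77        125
6    Nora      28   M     32        140
8     Kai      33   G     50        165
11   Sara      46   C     28        230
sort by points_x5:
   player  points pos  games  points_x5
5     Kai      25   D     77        125
6    Nora      28   M     32        140
8     Kai      33   G     50        165
11   Sara      46   C     28        230
drop duplicate player (keep=first):
   player  points pos  games  points_x5
5     Kai      25   D     77        125
6    Nora      28   M     32        140
11   Sara      46   C     28        230
sum of column 'points_x5' → 495

495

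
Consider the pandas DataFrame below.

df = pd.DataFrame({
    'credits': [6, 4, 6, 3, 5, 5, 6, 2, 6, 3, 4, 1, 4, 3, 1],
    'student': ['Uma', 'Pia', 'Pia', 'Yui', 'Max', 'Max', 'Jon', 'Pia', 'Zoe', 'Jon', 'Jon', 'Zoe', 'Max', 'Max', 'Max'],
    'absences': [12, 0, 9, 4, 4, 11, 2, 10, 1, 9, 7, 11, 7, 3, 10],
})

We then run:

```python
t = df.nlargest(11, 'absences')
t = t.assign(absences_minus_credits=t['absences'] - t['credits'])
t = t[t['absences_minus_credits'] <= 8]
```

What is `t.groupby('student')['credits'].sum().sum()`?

38

take 11 rows with largest absences:
    credits student  absences
0         6     Uma        12
5         5     Max        11
11        1     Zoe        11
7         2     Pia        10
14        1     Max        10
2         6     Pia         9
9         3     Jon         9
10        4     Jon         7
12        4     Max         7
3         3     Yui         4
4         5     Max         4
add column absences_minus_credits = t['absences'] - t['credits']:
    credits student  absences  absences_minus_credits
0         6     Uma        12                       6
5         5     Max        11                       6
11        1     Zoe        11                      10
7         2     Pia        10                       8
14        1     Max        10                       9
2         6     Pia         9                       3
9         3     Jon         9                       6
10        4     Jon         7                       3
12        4     Max         7                       3
3         3     Yui         4                       1
4         5     Max         4                      -1
filter rows where absences_minus_credits <= 8:
    credits student  absences  absences_minus_credits
0         6     Uma        12                       6
5         5     Max        11                       6
7         2     Pia        10                       8
2         6     Pia         9                       3
9         3     Jon         9                       6
10        4     Jon         7                       3
12        4     Max         7                       3
3         3     Yui         4                       1
4         5     Max         4                      -1
group by student, sum of credits:
student
Jon     7
Max    14
Pia     8
Uma     6
Yui     3
Name: credits, dtype: int64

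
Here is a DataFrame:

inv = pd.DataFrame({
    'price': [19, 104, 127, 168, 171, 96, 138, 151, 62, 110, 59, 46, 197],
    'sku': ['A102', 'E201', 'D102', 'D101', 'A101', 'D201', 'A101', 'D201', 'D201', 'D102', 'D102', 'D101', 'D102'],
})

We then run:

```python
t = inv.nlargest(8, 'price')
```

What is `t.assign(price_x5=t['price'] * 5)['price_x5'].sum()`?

5830

take 8 rows with largest price:
    price   sku
12    197  D102
4     171  A101
3     168  D101
7     151  D201
6     138  A101
2     127  D102
9     110  D102
1     104  E201
add column price_x5 = t['price'] * 5:
    price   sku  price_x5
12    197  D102       985
4     171  A101       855
3     168  D101       840
7     151  D201       755
6     138  A101       690
2     127  D102       635
9     110  D102       550
1     104  E201       520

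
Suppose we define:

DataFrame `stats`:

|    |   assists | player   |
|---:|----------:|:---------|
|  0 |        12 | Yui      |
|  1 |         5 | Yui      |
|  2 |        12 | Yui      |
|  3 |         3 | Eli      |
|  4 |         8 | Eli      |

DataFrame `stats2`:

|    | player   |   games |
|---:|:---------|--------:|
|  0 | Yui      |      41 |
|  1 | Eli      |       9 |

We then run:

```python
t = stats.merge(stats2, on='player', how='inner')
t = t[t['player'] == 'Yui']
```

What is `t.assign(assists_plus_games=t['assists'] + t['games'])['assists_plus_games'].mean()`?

merge on 'player' (how='inner') → 5 rows:
   assists player  games
0       12    Yui     41
1        5    Yui     41
2       12    Yui     41
3        3    Eli      9
4        8    Eli      9
filter rows where player == 'Yui':
   assists player  games
0       12    Yui     41
1        5    Yui     41
2       12    Yui     41
add column assists_plus_games = t['assists'] + t['games']:
   assists player  games  assists_plus_games
0       12    Yui     41                  53
1        5    Yui     41                  46
2       12    Yui     41                  53

50.6666666667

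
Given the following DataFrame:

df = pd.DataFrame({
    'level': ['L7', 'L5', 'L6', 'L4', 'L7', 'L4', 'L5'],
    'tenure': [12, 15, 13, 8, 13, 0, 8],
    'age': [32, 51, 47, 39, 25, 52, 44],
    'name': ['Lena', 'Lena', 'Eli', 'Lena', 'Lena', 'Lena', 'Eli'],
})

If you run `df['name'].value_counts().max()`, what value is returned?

value_counts of name:
name
Lena    5
Eli     2
Name: count, dtype: int64
Hence 5.

5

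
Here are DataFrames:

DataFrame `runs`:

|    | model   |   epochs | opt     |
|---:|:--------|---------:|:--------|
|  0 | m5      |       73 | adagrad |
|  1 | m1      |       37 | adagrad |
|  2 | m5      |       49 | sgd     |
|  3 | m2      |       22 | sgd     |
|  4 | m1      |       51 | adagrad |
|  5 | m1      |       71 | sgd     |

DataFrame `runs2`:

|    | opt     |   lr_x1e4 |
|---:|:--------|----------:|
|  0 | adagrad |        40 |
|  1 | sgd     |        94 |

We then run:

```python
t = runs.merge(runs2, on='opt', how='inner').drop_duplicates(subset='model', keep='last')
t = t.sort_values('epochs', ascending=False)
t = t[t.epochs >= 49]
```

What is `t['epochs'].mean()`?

merge on 'opt' (how='inner') → 6 rows:
  model  epochs      opt  lr_x1e4
0    m5      73  adagrad       40
1    m1      37  adagrad       40
2    m5      49      sgd       94
3    m2      22      sgd       94
4    m1      51  adagrad       40
5    m1      71      sgd       94
drop duplicate model (keep=last):
  model  epochs  opt  lr_x1e4
2    m5      49  sgd       94
3    m2      22  sgd       94
5    m1      71  sgd       94
sort by epochs descending:
  model  epochs  opt  lr_x1e4
5    m1      71  sgd       94
2    m5      49  sgd       94
3    m2      22  sgd       94
filter rows where epochs >= 49:
  model  epochs  opt  lr_x1e4
5    m1      71  sgd       94
2    m5      49  sgd       94
Finally, mean of column 'epochs' = 60.0.

60.0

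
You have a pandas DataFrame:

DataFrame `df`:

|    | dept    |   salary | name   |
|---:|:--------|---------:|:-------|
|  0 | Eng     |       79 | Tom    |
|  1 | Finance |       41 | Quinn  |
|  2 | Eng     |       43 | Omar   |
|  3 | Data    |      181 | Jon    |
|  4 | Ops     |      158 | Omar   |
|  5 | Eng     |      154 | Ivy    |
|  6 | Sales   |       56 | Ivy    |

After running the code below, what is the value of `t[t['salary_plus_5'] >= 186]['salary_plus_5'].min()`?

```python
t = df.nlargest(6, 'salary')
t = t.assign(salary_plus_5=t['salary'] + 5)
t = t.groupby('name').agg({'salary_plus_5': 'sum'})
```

186

take 6 rows with largest salary:
    dept  salary  name
3   Data     181   Jon
4    Ops     158  Omar
5    Eng     154   Ivy
0    Eng      79   Tom
6  Sales      56   Ivy
2    Eng      43  Omar
add column salary_plus_5 = t['salary'] + 5:
    dept  salary  name  salary_plus_5
3   Data     181   Jon            186
4    Ops     158  Omar            163
5    Eng     154   Ivy            159
0    Eng      79   Tom             84
6  Sales      56   Ivy             61
2    Eng      43  Omar             48
group by name, sum of salary_plus_5:
      salary_plus_5
name               
Ivy             220
Jon             186
Omar            211
Tom              84
filter rows where salary_plus_5 >= 186:
      salary_plus_5
name               
Ivy             220
Jon             186
Omar            211
Hence 186.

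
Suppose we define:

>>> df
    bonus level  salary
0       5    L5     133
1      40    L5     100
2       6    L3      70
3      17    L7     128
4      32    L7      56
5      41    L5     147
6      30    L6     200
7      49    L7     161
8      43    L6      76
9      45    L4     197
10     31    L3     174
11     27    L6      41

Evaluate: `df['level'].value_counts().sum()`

12

value_counts of level:
level
L5    3
L7    3
L6    3
L3    2
L4    1
Name: count, dtype: int64
Finally, sum of the resulting series = 12.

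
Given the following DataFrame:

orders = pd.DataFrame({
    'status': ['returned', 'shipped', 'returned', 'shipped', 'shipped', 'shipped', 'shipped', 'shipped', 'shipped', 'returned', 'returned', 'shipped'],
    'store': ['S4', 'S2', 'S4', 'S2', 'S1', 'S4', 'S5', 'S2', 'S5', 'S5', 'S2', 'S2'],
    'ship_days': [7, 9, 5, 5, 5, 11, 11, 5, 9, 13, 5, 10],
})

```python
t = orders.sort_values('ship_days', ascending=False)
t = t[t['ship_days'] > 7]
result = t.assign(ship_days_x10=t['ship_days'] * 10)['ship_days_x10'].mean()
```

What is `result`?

sort by ship_days descending:
      status store  ship_days
9   returned    S5         13
5    shipped    S4         11
6    shipped    S5         11
11   shipped    S2         10
1    shipped    S2          9
8    shipped    S5          9
0   returned    S4          7
2   returned    S4          5
3    shipped    S2          5
4    shipped    S1          5
7    shipped    S2          5
10  returned    S2          5
filter rows where ship_days > 7:
      status store  ship_days
9   returned    S5         13
5    shipped    S4         11
6    shipped    S5         11
11   shipped    S2         10
1    shipped    S2          9
8    shipped    S5          9
add column ship_days_x10 = t['ship_days'] * 10:
      status store  ship_days  ship_days_x10
9   returned    S5         13            130
5    shipped    S4         11            110
6    shipped    S5         11            110
11   shipped    S2         10            100
1    shipped    S2          9             90
8    shipped    S5          9             90
So mean() = 105.0.

105.0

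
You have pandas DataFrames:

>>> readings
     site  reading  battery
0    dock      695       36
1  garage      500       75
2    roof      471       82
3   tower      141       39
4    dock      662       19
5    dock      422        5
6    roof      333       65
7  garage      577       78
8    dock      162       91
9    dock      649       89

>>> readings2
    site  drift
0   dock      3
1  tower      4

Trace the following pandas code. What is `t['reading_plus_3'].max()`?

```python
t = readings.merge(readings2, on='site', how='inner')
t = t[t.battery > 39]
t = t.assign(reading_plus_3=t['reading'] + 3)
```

652

merge on 'site' (how='inner') → 6 rows:
    site  reading  battery  drift
0   dock      695       36      3
1  tower      141       39      4
2   dock      662       19      3
3   dock      422        5      3
4   dock      162       91      3
5   dock      649       89      3
filter rows where battery > 39:
   site  reading  battery  drift
4  dock      162       91      3
5  dock      649       89      3
add column reading_plus_3 = t['reading'] + 3:
   site  reading  battery  drift  reading_plus_3
4  dock      162       91      3             165
5  dock      649       89      3             652
max of column 'reading_plus_3' → 652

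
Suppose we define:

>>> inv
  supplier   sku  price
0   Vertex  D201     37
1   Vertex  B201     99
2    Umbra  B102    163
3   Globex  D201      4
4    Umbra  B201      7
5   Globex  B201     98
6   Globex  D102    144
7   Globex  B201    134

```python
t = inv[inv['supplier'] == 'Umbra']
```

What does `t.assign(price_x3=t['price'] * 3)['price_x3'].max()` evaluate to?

filter rows where supplier == 'Umbra':
  supplier   sku  price
2    Umbra  B102    163
4    Umbra  B201      7
add column price_x3 = t['price'] * 3:
  supplier   sku  price  price_x3
2    Umbra  B102    163       489
4    Umbra  B201      7        21

489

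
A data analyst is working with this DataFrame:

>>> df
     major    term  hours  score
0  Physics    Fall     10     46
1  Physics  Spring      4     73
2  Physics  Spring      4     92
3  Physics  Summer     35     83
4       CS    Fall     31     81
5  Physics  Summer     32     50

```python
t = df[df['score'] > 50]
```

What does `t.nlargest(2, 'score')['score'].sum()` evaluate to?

filter rows where score > 50:
     major    term  hours  score
1  Physics  Spring      4     73
2  Physics  Spring      4     92
3  Physics  Summer     35     83
4       CS    Fall     31     81
take 2 rows with largest score:
     major    term  hours  score
2  Physics  Spring      4     92
3  Physics  Summer     35     83
The sum of column 'score' is 175.

175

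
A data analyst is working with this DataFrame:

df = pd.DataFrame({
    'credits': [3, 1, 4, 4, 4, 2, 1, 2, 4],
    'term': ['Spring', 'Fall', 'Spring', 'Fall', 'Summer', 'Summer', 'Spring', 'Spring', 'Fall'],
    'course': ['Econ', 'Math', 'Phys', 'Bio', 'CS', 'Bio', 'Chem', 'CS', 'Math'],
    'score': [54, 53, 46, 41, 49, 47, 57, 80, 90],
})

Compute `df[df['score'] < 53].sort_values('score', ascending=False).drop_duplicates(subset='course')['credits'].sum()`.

filter rows where score < 53:
   credits    term course  score
2        4  Spring   Phys     46
3        4    Fall    Bio     41
4        4  Summer     CS     49
5        2  Summer    Bio     47
sort by score descending:
   credits    term course  score
4        4  Summer     CS     49
5        2  Summer    Bio     47
2        4  Spring   Phys     46
3        4    Fall    Bio     41
drop duplicate course (keep=first):
   credits    term course  score
4        4  Summer     CS     49
5        2  Summer    Bio     47
2        4  Spring   Phys     46
Reading off the sum of column 'credits', we get 10.

10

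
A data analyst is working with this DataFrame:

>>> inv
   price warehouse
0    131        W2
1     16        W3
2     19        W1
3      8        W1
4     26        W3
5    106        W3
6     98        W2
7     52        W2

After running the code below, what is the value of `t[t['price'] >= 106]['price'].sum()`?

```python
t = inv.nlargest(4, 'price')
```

take 4 rows with largest price:
   price warehouse
0    131        W2
5    106        W3
6     98        W2
7     52        W2
filter rows where price >= 106:
   price warehouse
0    131        W2
5    106        W3

237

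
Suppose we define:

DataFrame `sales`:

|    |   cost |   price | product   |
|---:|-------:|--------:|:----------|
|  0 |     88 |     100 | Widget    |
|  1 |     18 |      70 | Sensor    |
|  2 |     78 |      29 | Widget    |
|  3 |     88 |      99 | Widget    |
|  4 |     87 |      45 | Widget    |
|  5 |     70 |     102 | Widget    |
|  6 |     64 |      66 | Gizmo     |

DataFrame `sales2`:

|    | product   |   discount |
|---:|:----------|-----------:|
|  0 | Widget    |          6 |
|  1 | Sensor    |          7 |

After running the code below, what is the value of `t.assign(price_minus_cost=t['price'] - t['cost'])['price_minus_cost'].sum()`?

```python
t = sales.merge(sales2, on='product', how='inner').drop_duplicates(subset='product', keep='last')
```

merge on 'product' (how='inner') → 6 rows:
   cost  price product  discount
0    88    100  Widget         6
1    18     70  Sensor         7
2    78     29  Widget         6
3    88     99  Widget         6
4    87     45  Widget         6
5    70    102  Widget         6
drop duplicate product (keep=last):
   cost  price product  discount
1    18     70  Sensor         7
5    70    102  Widget         6
add column price_minus_cost = t['price'] - t['cost']:
   cost  price product  discount  price_minus_cost
1    18     70  Sensor         7                52
5    70    102  Widget         6                32

84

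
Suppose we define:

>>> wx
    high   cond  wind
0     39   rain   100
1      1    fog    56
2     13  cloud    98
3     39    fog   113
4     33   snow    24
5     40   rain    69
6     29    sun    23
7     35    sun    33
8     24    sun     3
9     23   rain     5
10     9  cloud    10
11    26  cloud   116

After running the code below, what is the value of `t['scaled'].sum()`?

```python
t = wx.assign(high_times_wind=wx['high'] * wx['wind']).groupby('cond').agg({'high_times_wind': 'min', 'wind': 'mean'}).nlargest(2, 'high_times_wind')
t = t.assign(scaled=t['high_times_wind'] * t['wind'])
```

25678.0

add column high_times_wind = wx['high'] * wx['wind']:
    high   cond  wind  high_times_wind
0     39   rain   100             3900
1      1    fog    56               56
2     13  cloud    98             1274
3     39    fog   113             4407
4     33   snow    24              792
5     40   rain    69             2760
6     29    sun    23              667
7     35    sun    33             1155
8     24    sun     3               72
9     23   rain     5              115
10     9  cloud    10               90
11    26  cloud   116             3016
group by cond: min(high_times_wind), mean(wind):
       high_times_wind       wind
cond                             
cloud               90  74.666667
fog                 56  84.500000
rain               115  58.000000
snow               792  24.000000
sun                 72  19.666667
take 2 rows with largest high_times_wind:
      high_times_wind  wind
cond                       
snow              792  24.0
rain              115  58.0
add column scaled = t['high_times_wind'] * t['wind']:
      high_times_wind  wind   scaled
cond                                
snow              792  24.0  19008.0
rain              115  58.0   6670.0
Hence 25678.0.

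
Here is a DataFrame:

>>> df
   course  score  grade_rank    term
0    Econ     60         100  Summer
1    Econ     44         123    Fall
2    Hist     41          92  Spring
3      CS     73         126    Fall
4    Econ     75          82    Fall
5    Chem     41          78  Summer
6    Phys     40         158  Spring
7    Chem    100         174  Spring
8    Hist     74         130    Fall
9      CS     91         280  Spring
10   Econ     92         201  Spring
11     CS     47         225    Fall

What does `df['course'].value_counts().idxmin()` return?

value_counts of course:
course
Econ    4
CS      3
Hist    2
Chem    2
Phys    1
Name: count, dtype: int64
label with the smallest value → Phys

Phys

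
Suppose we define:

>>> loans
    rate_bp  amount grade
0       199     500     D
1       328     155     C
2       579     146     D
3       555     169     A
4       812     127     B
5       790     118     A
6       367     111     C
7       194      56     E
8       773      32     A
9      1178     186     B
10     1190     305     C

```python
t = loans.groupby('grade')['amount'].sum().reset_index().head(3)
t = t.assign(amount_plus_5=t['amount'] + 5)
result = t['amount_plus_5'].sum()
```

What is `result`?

1218

group by grade, sum of amount:
grade
A    319
B    313
C    571
D    646
E     56
Name: amount, dtype: int64
reset_index():
  grade  amount
0     A     319
1     B     313
2     C     571
3     D     646
4     E      56
take first 3 rows:
  grade  amount
0     A     319
1     B     313
2     C     571
add column amount_plus_5 = t['amount'] + 5:
  grade  amount  amount_plus_5
0     A     319            324
1     B     313            318
2     C     571            576
Taking the sum of column 'amount_plus_5' gives 1218.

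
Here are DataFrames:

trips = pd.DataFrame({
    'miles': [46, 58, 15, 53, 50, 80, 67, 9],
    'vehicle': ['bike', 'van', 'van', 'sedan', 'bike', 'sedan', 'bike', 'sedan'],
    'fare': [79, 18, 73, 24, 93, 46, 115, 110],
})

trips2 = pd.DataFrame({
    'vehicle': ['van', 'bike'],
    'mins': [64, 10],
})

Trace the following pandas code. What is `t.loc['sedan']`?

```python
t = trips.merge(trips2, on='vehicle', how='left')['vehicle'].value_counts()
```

merge on 'vehicle' (how='left') → 8 rows:
   miles vehicle  fare  mins
0     46    bike    79  10.0
1     58     van    18  64.0
2     15     van    73  64.0
3     53   sedan    24   NaN
4     50    bike    93  10.0
5     80   sedan    46   NaN
6     67    bike   115  10.0
7      9   sedan   110   NaN
value_counts of vehicle:
vehicle
bike     3
sedan    3
van      2
Name: count, dtype: int64
value at index 'sedan' → 3

3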